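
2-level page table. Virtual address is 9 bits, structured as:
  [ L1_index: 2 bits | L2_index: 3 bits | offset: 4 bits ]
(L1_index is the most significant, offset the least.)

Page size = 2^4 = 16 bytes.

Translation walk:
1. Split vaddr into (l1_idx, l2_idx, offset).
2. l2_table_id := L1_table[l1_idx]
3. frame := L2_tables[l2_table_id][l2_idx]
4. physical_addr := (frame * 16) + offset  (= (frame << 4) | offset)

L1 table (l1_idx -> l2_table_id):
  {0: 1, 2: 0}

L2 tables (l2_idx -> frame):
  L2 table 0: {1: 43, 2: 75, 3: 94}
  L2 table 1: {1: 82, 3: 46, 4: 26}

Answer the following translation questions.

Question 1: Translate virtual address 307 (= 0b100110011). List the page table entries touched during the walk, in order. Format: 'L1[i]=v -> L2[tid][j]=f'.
Answer: L1[2]=0 -> L2[0][3]=94

Derivation:
vaddr = 307 = 0b100110011
Split: l1_idx=2, l2_idx=3, offset=3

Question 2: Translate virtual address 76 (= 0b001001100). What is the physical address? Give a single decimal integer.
vaddr = 76 = 0b001001100
Split: l1_idx=0, l2_idx=4, offset=12
L1[0] = 1
L2[1][4] = 26
paddr = 26 * 16 + 12 = 428

Answer: 428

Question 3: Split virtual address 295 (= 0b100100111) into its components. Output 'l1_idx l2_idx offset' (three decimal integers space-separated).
vaddr = 295 = 0b100100111
  top 2 bits -> l1_idx = 2
  next 3 bits -> l2_idx = 2
  bottom 4 bits -> offset = 7

Answer: 2 2 7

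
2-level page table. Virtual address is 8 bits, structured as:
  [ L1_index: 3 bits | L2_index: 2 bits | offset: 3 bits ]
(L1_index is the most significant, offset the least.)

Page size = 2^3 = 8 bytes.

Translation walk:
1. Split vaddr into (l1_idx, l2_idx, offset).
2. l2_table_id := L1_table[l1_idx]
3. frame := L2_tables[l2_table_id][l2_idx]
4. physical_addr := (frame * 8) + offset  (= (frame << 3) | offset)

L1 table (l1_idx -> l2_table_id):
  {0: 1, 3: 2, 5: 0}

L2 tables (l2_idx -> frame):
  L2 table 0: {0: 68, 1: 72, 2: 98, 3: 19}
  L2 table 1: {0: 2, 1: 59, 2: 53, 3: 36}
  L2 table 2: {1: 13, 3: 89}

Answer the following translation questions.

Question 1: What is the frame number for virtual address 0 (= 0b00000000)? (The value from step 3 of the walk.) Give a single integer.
Answer: 2

Derivation:
vaddr = 0: l1_idx=0, l2_idx=0
L1[0] = 1; L2[1][0] = 2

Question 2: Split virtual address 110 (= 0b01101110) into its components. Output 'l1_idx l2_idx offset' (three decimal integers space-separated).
vaddr = 110 = 0b01101110
  top 3 bits -> l1_idx = 3
  next 2 bits -> l2_idx = 1
  bottom 3 bits -> offset = 6

Answer: 3 1 6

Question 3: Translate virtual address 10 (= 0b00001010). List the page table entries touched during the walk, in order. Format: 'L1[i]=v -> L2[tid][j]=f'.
vaddr = 10 = 0b00001010
Split: l1_idx=0, l2_idx=1, offset=2

Answer: L1[0]=1 -> L2[1][1]=59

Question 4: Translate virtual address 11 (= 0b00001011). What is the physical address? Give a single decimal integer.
Answer: 475

Derivation:
vaddr = 11 = 0b00001011
Split: l1_idx=0, l2_idx=1, offset=3
L1[0] = 1
L2[1][1] = 59
paddr = 59 * 8 + 3 = 475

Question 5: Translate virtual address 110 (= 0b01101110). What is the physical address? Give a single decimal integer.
Answer: 110

Derivation:
vaddr = 110 = 0b01101110
Split: l1_idx=3, l2_idx=1, offset=6
L1[3] = 2
L2[2][1] = 13
paddr = 13 * 8 + 6 = 110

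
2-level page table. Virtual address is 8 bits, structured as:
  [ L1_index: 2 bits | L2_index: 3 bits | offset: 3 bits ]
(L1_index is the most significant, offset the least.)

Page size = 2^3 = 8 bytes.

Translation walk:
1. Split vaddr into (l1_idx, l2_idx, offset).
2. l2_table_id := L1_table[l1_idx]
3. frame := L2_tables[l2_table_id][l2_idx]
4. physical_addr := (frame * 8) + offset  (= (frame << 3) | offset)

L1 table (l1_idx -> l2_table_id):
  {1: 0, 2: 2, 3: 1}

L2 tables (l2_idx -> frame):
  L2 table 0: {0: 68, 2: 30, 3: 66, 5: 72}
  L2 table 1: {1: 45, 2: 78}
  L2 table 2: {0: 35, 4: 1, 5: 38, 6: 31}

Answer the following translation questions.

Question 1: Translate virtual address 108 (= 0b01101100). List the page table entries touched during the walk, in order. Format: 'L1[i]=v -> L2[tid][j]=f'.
vaddr = 108 = 0b01101100
Split: l1_idx=1, l2_idx=5, offset=4

Answer: L1[1]=0 -> L2[0][5]=72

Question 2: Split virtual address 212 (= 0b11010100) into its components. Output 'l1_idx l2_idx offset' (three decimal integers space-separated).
vaddr = 212 = 0b11010100
  top 2 bits -> l1_idx = 3
  next 3 bits -> l2_idx = 2
  bottom 3 bits -> offset = 4

Answer: 3 2 4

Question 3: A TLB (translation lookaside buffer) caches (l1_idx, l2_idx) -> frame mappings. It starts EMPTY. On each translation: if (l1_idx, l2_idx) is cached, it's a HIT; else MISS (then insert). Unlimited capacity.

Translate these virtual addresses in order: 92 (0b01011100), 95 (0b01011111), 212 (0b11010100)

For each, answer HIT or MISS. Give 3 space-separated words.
vaddr=92: (1,3) not in TLB -> MISS, insert
vaddr=95: (1,3) in TLB -> HIT
vaddr=212: (3,2) not in TLB -> MISS, insert

Answer: MISS HIT MISS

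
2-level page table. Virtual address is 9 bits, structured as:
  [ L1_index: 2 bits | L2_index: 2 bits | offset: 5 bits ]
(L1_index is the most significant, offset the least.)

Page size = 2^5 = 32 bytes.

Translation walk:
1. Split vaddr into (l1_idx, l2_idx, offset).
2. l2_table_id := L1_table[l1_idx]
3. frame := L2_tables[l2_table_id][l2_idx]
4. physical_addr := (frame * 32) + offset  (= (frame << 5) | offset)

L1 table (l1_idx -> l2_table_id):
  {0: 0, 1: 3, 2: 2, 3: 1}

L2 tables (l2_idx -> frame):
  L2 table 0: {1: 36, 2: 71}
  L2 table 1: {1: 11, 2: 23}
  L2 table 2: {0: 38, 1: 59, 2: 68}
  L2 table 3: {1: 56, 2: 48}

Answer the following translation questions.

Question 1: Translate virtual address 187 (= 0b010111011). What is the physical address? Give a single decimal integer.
Answer: 1819

Derivation:
vaddr = 187 = 0b010111011
Split: l1_idx=1, l2_idx=1, offset=27
L1[1] = 3
L2[3][1] = 56
paddr = 56 * 32 + 27 = 1819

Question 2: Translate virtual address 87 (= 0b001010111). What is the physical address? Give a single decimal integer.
Answer: 2295

Derivation:
vaddr = 87 = 0b001010111
Split: l1_idx=0, l2_idx=2, offset=23
L1[0] = 0
L2[0][2] = 71
paddr = 71 * 32 + 23 = 2295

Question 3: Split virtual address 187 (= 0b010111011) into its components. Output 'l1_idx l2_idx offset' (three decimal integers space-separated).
vaddr = 187 = 0b010111011
  top 2 bits -> l1_idx = 1
  next 2 bits -> l2_idx = 1
  bottom 5 bits -> offset = 27

Answer: 1 1 27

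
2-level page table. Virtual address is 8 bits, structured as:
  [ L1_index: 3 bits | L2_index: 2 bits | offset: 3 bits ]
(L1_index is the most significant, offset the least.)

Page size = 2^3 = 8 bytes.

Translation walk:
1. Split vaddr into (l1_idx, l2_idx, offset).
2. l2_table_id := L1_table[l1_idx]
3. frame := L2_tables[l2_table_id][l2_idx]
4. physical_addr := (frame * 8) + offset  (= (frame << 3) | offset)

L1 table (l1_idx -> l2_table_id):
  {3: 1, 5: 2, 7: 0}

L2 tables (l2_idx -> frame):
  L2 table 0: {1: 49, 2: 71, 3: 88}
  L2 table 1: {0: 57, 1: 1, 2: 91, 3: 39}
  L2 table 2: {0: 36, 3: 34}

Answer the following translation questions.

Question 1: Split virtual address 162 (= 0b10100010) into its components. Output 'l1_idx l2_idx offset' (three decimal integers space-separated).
vaddr = 162 = 0b10100010
  top 3 bits -> l1_idx = 5
  next 2 bits -> l2_idx = 0
  bottom 3 bits -> offset = 2

Answer: 5 0 2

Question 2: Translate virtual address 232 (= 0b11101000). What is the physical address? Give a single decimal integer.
Answer: 392

Derivation:
vaddr = 232 = 0b11101000
Split: l1_idx=7, l2_idx=1, offset=0
L1[7] = 0
L2[0][1] = 49
paddr = 49 * 8 + 0 = 392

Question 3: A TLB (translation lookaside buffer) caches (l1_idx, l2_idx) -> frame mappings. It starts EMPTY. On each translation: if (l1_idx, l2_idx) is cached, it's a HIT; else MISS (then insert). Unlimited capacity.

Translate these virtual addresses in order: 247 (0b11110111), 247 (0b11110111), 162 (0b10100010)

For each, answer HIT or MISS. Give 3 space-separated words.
Answer: MISS HIT MISS

Derivation:
vaddr=247: (7,2) not in TLB -> MISS, insert
vaddr=247: (7,2) in TLB -> HIT
vaddr=162: (5,0) not in TLB -> MISS, insert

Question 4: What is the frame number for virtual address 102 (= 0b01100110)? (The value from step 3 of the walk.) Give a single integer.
Answer: 57

Derivation:
vaddr = 102: l1_idx=3, l2_idx=0
L1[3] = 1; L2[1][0] = 57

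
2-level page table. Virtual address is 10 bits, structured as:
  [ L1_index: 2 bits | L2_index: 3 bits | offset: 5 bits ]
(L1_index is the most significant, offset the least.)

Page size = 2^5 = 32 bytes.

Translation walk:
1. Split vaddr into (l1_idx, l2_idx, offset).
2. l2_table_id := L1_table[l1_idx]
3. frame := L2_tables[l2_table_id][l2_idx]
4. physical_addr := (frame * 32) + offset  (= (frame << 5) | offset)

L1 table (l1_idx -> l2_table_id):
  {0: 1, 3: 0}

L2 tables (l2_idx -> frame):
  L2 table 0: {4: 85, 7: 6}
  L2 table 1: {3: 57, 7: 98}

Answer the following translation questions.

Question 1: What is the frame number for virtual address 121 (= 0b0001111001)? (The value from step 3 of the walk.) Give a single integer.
Answer: 57

Derivation:
vaddr = 121: l1_idx=0, l2_idx=3
L1[0] = 1; L2[1][3] = 57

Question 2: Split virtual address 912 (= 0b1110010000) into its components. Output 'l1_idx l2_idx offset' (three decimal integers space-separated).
Answer: 3 4 16

Derivation:
vaddr = 912 = 0b1110010000
  top 2 bits -> l1_idx = 3
  next 3 bits -> l2_idx = 4
  bottom 5 bits -> offset = 16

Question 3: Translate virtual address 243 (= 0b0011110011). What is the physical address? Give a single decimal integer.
Answer: 3155

Derivation:
vaddr = 243 = 0b0011110011
Split: l1_idx=0, l2_idx=7, offset=19
L1[0] = 1
L2[1][7] = 98
paddr = 98 * 32 + 19 = 3155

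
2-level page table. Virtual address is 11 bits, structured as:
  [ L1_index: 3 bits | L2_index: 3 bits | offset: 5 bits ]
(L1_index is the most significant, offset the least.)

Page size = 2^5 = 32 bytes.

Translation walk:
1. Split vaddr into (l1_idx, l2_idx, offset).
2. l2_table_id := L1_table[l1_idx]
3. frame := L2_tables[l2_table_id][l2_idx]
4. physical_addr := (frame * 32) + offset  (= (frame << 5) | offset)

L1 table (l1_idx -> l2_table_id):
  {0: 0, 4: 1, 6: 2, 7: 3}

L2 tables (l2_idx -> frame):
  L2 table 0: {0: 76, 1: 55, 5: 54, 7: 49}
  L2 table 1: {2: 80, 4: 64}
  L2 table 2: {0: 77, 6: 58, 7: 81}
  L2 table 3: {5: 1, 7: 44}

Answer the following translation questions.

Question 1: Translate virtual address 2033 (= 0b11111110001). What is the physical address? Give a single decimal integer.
vaddr = 2033 = 0b11111110001
Split: l1_idx=7, l2_idx=7, offset=17
L1[7] = 3
L2[3][7] = 44
paddr = 44 * 32 + 17 = 1425

Answer: 1425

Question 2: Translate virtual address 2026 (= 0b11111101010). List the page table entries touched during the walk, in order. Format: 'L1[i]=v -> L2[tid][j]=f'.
vaddr = 2026 = 0b11111101010
Split: l1_idx=7, l2_idx=7, offset=10

Answer: L1[7]=3 -> L2[3][7]=44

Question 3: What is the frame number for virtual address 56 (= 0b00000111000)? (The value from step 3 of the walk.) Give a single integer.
vaddr = 56: l1_idx=0, l2_idx=1
L1[0] = 0; L2[0][1] = 55

Answer: 55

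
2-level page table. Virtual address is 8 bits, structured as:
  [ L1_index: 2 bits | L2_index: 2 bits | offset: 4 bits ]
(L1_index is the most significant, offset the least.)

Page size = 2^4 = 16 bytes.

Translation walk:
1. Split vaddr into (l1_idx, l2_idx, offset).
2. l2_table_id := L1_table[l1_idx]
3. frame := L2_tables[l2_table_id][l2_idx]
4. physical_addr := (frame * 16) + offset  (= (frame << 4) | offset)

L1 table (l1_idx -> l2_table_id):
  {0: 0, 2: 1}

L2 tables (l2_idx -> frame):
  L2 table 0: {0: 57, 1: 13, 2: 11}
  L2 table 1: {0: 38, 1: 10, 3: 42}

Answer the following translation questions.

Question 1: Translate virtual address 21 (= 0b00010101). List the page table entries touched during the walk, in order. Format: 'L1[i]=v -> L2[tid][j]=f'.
Answer: L1[0]=0 -> L2[0][1]=13

Derivation:
vaddr = 21 = 0b00010101
Split: l1_idx=0, l2_idx=1, offset=5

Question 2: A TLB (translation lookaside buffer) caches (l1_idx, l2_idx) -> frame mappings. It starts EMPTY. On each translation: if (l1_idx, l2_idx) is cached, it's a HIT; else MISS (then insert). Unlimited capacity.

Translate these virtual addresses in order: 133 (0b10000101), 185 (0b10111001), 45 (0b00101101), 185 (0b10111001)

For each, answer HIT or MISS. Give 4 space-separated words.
Answer: MISS MISS MISS HIT

Derivation:
vaddr=133: (2,0) not in TLB -> MISS, insert
vaddr=185: (2,3) not in TLB -> MISS, insert
vaddr=45: (0,2) not in TLB -> MISS, insert
vaddr=185: (2,3) in TLB -> HIT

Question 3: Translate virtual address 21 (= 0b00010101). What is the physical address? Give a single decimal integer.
Answer: 213

Derivation:
vaddr = 21 = 0b00010101
Split: l1_idx=0, l2_idx=1, offset=5
L1[0] = 0
L2[0][1] = 13
paddr = 13 * 16 + 5 = 213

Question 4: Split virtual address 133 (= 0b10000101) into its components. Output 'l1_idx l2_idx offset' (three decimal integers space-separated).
vaddr = 133 = 0b10000101
  top 2 bits -> l1_idx = 2
  next 2 bits -> l2_idx = 0
  bottom 4 bits -> offset = 5

Answer: 2 0 5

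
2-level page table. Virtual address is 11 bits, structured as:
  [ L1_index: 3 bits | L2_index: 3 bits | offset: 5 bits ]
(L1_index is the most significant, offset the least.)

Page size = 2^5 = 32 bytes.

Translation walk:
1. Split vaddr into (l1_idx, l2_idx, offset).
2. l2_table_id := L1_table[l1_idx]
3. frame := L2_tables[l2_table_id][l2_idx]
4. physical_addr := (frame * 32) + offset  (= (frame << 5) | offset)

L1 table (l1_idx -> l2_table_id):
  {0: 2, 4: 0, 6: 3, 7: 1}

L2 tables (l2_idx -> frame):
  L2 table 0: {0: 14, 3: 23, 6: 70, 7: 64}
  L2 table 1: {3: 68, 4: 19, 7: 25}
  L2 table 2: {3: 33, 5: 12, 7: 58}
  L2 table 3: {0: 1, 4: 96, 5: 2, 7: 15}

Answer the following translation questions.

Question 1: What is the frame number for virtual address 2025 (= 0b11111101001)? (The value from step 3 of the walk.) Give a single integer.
vaddr = 2025: l1_idx=7, l2_idx=7
L1[7] = 1; L2[1][7] = 25

Answer: 25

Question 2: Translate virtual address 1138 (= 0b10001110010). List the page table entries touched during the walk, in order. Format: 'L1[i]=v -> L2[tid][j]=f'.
Answer: L1[4]=0 -> L2[0][3]=23

Derivation:
vaddr = 1138 = 0b10001110010
Split: l1_idx=4, l2_idx=3, offset=18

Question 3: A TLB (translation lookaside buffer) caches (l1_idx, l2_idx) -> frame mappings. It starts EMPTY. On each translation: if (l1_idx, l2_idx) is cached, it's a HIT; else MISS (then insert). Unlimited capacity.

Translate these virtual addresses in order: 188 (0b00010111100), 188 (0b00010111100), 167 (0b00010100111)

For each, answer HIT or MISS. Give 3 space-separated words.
vaddr=188: (0,5) not in TLB -> MISS, insert
vaddr=188: (0,5) in TLB -> HIT
vaddr=167: (0,5) in TLB -> HIT

Answer: MISS HIT HIT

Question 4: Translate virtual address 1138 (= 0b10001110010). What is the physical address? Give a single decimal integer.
vaddr = 1138 = 0b10001110010
Split: l1_idx=4, l2_idx=3, offset=18
L1[4] = 0
L2[0][3] = 23
paddr = 23 * 32 + 18 = 754

Answer: 754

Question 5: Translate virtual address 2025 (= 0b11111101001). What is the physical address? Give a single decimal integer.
Answer: 809

Derivation:
vaddr = 2025 = 0b11111101001
Split: l1_idx=7, l2_idx=7, offset=9
L1[7] = 1
L2[1][7] = 25
paddr = 25 * 32 + 9 = 809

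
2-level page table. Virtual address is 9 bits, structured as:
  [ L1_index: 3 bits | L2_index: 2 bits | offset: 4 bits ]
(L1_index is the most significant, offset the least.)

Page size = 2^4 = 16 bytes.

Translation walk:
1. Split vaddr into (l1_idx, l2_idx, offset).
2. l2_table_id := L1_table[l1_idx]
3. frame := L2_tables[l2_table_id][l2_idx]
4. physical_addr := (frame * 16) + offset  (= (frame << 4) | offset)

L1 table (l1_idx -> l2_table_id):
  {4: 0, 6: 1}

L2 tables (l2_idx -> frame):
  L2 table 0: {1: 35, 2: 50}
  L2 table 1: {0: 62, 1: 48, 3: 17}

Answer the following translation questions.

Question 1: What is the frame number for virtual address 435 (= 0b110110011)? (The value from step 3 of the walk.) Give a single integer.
Answer: 17

Derivation:
vaddr = 435: l1_idx=6, l2_idx=3
L1[6] = 1; L2[1][3] = 17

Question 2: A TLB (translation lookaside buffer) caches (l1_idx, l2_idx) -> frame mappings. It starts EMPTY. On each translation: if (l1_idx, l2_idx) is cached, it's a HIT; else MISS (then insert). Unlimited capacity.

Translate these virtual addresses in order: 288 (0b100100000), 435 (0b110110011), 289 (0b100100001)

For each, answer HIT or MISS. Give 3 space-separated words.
Answer: MISS MISS HIT

Derivation:
vaddr=288: (4,2) not in TLB -> MISS, insert
vaddr=435: (6,3) not in TLB -> MISS, insert
vaddr=289: (4,2) in TLB -> HIT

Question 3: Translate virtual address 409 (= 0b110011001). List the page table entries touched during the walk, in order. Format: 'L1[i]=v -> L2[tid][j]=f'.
vaddr = 409 = 0b110011001
Split: l1_idx=6, l2_idx=1, offset=9

Answer: L1[6]=1 -> L2[1][1]=48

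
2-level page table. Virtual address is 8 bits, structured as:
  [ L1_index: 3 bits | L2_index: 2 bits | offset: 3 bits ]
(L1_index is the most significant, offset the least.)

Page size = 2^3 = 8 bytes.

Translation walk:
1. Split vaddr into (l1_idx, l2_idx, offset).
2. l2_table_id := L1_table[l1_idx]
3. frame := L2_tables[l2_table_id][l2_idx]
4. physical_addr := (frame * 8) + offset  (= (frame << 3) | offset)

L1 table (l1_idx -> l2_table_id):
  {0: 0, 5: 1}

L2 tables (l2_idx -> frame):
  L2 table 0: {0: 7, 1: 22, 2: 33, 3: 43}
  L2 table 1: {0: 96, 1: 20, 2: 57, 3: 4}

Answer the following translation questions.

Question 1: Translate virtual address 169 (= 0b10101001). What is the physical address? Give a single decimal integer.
Answer: 161

Derivation:
vaddr = 169 = 0b10101001
Split: l1_idx=5, l2_idx=1, offset=1
L1[5] = 1
L2[1][1] = 20
paddr = 20 * 8 + 1 = 161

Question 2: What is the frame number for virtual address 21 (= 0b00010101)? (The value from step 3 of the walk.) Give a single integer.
Answer: 33

Derivation:
vaddr = 21: l1_idx=0, l2_idx=2
L1[0] = 0; L2[0][2] = 33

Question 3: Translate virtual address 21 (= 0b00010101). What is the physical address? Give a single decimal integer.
Answer: 269

Derivation:
vaddr = 21 = 0b00010101
Split: l1_idx=0, l2_idx=2, offset=5
L1[0] = 0
L2[0][2] = 33
paddr = 33 * 8 + 5 = 269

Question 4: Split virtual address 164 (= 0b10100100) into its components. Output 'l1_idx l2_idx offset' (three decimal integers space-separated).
Answer: 5 0 4

Derivation:
vaddr = 164 = 0b10100100
  top 3 bits -> l1_idx = 5
  next 2 bits -> l2_idx = 0
  bottom 3 bits -> offset = 4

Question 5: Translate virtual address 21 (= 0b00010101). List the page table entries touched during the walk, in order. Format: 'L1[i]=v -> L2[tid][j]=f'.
Answer: L1[0]=0 -> L2[0][2]=33

Derivation:
vaddr = 21 = 0b00010101
Split: l1_idx=0, l2_idx=2, offset=5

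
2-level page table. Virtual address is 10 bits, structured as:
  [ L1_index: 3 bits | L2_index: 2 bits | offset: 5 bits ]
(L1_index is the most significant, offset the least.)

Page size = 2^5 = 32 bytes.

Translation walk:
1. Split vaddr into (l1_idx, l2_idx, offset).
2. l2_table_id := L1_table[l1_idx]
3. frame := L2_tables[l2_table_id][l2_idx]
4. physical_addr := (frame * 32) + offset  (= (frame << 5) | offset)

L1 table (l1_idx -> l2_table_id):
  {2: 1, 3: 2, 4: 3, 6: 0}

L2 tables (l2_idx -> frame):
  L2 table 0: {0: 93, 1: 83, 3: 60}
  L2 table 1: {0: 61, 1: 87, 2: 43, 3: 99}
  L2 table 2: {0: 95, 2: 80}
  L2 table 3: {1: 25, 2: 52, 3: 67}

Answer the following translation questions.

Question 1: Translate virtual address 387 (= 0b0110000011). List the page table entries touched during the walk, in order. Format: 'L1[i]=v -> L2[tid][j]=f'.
vaddr = 387 = 0b0110000011
Split: l1_idx=3, l2_idx=0, offset=3

Answer: L1[3]=2 -> L2[2][0]=95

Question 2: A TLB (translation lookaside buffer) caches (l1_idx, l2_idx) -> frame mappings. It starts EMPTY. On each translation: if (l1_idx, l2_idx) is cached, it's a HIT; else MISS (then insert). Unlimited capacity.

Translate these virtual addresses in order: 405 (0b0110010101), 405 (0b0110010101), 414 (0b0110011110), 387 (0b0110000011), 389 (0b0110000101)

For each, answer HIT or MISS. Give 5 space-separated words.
Answer: MISS HIT HIT HIT HIT

Derivation:
vaddr=405: (3,0) not in TLB -> MISS, insert
vaddr=405: (3,0) in TLB -> HIT
vaddr=414: (3,0) in TLB -> HIT
vaddr=387: (3,0) in TLB -> HIT
vaddr=389: (3,0) in TLB -> HIT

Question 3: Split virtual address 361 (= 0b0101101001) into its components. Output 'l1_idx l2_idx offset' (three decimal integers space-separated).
vaddr = 361 = 0b0101101001
  top 3 bits -> l1_idx = 2
  next 2 bits -> l2_idx = 3
  bottom 5 bits -> offset = 9

Answer: 2 3 9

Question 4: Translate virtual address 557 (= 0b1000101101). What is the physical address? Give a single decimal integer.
Answer: 813

Derivation:
vaddr = 557 = 0b1000101101
Split: l1_idx=4, l2_idx=1, offset=13
L1[4] = 3
L2[3][1] = 25
paddr = 25 * 32 + 13 = 813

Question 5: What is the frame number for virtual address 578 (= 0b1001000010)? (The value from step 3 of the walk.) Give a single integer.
Answer: 52

Derivation:
vaddr = 578: l1_idx=4, l2_idx=2
L1[4] = 3; L2[3][2] = 52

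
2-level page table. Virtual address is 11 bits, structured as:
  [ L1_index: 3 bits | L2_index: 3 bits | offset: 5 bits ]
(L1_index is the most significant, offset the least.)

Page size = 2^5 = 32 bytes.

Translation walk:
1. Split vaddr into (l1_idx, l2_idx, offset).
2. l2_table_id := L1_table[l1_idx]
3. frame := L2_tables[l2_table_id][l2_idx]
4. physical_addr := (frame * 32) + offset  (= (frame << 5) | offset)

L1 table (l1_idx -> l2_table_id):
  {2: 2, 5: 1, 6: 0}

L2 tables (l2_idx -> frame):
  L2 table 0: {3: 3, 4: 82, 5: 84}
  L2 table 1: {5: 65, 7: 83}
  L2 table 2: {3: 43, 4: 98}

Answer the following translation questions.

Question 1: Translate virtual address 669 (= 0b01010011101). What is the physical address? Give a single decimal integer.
vaddr = 669 = 0b01010011101
Split: l1_idx=2, l2_idx=4, offset=29
L1[2] = 2
L2[2][4] = 98
paddr = 98 * 32 + 29 = 3165

Answer: 3165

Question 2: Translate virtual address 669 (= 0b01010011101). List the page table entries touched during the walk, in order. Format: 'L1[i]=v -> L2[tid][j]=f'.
Answer: L1[2]=2 -> L2[2][4]=98

Derivation:
vaddr = 669 = 0b01010011101
Split: l1_idx=2, l2_idx=4, offset=29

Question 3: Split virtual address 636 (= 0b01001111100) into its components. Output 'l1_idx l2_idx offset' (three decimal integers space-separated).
vaddr = 636 = 0b01001111100
  top 3 bits -> l1_idx = 2
  next 3 bits -> l2_idx = 3
  bottom 5 bits -> offset = 28

Answer: 2 3 28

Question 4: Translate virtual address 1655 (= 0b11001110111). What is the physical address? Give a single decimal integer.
vaddr = 1655 = 0b11001110111
Split: l1_idx=6, l2_idx=3, offset=23
L1[6] = 0
L2[0][3] = 3
paddr = 3 * 32 + 23 = 119

Answer: 119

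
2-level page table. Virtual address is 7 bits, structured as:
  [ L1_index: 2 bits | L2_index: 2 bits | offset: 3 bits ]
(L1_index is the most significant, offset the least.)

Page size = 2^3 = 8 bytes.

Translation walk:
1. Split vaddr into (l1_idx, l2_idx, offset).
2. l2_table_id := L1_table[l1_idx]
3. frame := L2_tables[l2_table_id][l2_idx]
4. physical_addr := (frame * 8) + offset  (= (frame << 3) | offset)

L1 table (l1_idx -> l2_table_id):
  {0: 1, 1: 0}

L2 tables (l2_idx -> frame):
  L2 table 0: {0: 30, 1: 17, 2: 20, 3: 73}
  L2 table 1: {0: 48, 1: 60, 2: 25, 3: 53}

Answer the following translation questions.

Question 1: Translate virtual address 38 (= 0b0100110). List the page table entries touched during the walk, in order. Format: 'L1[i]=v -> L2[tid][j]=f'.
vaddr = 38 = 0b0100110
Split: l1_idx=1, l2_idx=0, offset=6

Answer: L1[1]=0 -> L2[0][0]=30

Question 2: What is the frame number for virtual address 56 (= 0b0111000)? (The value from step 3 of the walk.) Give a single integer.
Answer: 73

Derivation:
vaddr = 56: l1_idx=1, l2_idx=3
L1[1] = 0; L2[0][3] = 73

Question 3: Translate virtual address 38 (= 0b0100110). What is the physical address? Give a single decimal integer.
Answer: 246

Derivation:
vaddr = 38 = 0b0100110
Split: l1_idx=1, l2_idx=0, offset=6
L1[1] = 0
L2[0][0] = 30
paddr = 30 * 8 + 6 = 246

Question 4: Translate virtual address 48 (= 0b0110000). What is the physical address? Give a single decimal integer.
vaddr = 48 = 0b0110000
Split: l1_idx=1, l2_idx=2, offset=0
L1[1] = 0
L2[0][2] = 20
paddr = 20 * 8 + 0 = 160

Answer: 160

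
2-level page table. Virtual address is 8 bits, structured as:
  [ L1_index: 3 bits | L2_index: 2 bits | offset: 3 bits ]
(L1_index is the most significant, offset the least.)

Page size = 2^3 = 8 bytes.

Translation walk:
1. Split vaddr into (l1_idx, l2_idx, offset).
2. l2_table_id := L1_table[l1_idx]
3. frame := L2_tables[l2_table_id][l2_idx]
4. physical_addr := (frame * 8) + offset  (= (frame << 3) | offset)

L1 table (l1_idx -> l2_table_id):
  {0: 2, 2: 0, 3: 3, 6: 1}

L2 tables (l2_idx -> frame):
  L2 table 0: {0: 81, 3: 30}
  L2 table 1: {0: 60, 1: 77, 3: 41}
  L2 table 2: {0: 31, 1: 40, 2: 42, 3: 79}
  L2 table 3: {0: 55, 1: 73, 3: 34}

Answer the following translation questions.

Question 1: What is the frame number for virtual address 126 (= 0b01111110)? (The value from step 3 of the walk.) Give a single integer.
Answer: 34

Derivation:
vaddr = 126: l1_idx=3, l2_idx=3
L1[3] = 3; L2[3][3] = 34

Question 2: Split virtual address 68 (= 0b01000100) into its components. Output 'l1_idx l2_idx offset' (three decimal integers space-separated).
vaddr = 68 = 0b01000100
  top 3 bits -> l1_idx = 2
  next 2 bits -> l2_idx = 0
  bottom 3 bits -> offset = 4

Answer: 2 0 4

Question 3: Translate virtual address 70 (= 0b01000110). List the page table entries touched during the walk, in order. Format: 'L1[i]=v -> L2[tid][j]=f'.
vaddr = 70 = 0b01000110
Split: l1_idx=2, l2_idx=0, offset=6

Answer: L1[2]=0 -> L2[0][0]=81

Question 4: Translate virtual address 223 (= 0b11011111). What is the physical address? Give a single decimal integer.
Answer: 335

Derivation:
vaddr = 223 = 0b11011111
Split: l1_idx=6, l2_idx=3, offset=7
L1[6] = 1
L2[1][3] = 41
paddr = 41 * 8 + 7 = 335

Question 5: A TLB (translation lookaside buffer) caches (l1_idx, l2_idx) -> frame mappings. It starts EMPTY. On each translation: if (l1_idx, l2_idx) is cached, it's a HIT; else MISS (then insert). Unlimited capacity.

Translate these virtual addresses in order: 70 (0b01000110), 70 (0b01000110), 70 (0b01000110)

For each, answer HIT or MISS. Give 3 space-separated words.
Answer: MISS HIT HIT

Derivation:
vaddr=70: (2,0) not in TLB -> MISS, insert
vaddr=70: (2,0) in TLB -> HIT
vaddr=70: (2,0) in TLB -> HIT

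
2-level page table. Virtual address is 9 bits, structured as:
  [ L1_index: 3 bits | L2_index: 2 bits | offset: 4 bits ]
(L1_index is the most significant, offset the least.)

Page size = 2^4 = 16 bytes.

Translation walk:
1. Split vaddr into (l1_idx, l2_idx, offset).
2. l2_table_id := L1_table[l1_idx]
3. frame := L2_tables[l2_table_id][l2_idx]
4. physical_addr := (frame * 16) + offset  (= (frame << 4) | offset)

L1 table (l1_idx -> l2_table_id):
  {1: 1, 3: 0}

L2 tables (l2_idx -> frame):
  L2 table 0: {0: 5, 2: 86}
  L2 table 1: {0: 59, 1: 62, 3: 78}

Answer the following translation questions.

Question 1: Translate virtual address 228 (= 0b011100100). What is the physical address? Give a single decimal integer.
vaddr = 228 = 0b011100100
Split: l1_idx=3, l2_idx=2, offset=4
L1[3] = 0
L2[0][2] = 86
paddr = 86 * 16 + 4 = 1380

Answer: 1380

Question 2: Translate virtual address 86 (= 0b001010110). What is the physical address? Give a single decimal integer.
Answer: 998

Derivation:
vaddr = 86 = 0b001010110
Split: l1_idx=1, l2_idx=1, offset=6
L1[1] = 1
L2[1][1] = 62
paddr = 62 * 16 + 6 = 998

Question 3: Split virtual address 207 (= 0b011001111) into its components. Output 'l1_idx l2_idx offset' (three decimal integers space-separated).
vaddr = 207 = 0b011001111
  top 3 bits -> l1_idx = 3
  next 2 bits -> l2_idx = 0
  bottom 4 bits -> offset = 15

Answer: 3 0 15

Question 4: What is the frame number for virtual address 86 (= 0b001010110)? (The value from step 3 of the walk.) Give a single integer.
Answer: 62

Derivation:
vaddr = 86: l1_idx=1, l2_idx=1
L1[1] = 1; L2[1][1] = 62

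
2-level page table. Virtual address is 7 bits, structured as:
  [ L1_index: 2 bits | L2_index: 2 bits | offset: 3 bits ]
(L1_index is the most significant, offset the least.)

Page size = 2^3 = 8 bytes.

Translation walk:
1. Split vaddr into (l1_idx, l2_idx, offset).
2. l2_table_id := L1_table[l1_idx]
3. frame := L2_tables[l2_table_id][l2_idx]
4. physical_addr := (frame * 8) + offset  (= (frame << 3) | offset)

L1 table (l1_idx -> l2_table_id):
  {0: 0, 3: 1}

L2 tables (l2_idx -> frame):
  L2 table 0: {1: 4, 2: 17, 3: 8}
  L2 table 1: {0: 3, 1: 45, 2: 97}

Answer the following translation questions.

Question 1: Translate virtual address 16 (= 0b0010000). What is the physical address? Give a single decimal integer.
Answer: 136

Derivation:
vaddr = 16 = 0b0010000
Split: l1_idx=0, l2_idx=2, offset=0
L1[0] = 0
L2[0][2] = 17
paddr = 17 * 8 + 0 = 136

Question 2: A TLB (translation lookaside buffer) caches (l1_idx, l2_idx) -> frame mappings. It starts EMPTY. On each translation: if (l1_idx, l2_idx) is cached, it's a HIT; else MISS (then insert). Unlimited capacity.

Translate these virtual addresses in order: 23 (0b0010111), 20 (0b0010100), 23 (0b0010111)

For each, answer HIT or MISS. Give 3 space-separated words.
vaddr=23: (0,2) not in TLB -> MISS, insert
vaddr=20: (0,2) in TLB -> HIT
vaddr=23: (0,2) in TLB -> HIT

Answer: MISS HIT HIT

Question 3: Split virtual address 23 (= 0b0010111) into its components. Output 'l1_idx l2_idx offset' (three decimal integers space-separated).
Answer: 0 2 7

Derivation:
vaddr = 23 = 0b0010111
  top 2 bits -> l1_idx = 0
  next 2 bits -> l2_idx = 2
  bottom 3 bits -> offset = 7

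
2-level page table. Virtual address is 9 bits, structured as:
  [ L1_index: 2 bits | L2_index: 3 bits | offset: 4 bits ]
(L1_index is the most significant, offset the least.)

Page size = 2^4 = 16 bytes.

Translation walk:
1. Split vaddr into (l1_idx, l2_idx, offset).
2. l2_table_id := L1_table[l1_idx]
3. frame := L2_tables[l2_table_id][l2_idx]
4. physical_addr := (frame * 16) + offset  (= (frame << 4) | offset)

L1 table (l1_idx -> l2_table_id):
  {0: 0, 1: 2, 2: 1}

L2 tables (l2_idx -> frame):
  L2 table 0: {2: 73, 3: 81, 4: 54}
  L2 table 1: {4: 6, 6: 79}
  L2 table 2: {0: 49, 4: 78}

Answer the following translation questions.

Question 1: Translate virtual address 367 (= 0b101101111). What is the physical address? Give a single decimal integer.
vaddr = 367 = 0b101101111
Split: l1_idx=2, l2_idx=6, offset=15
L1[2] = 1
L2[1][6] = 79
paddr = 79 * 16 + 15 = 1279

Answer: 1279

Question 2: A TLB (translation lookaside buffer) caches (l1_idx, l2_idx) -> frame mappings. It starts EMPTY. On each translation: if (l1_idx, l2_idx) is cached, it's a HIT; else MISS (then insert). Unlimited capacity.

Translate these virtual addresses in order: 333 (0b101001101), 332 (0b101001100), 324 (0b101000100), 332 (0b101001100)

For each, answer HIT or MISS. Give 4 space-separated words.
vaddr=333: (2,4) not in TLB -> MISS, insert
vaddr=332: (2,4) in TLB -> HIT
vaddr=324: (2,4) in TLB -> HIT
vaddr=332: (2,4) in TLB -> HIT

Answer: MISS HIT HIT HIT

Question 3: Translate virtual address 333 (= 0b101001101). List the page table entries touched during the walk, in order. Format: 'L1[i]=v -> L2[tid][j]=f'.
vaddr = 333 = 0b101001101
Split: l1_idx=2, l2_idx=4, offset=13

Answer: L1[2]=1 -> L2[1][4]=6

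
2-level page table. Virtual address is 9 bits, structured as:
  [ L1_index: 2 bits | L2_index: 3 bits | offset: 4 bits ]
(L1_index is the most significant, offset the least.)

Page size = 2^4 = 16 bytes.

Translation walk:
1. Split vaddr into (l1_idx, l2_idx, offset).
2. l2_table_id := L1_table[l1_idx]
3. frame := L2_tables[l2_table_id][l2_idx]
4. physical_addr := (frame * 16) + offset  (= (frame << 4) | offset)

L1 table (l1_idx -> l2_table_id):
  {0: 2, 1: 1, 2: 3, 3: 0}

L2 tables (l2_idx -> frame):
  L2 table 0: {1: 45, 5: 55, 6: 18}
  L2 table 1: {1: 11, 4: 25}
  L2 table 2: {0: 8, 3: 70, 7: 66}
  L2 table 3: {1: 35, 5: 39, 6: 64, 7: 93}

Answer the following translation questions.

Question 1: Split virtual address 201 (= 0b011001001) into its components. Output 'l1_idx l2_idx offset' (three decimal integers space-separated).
vaddr = 201 = 0b011001001
  top 2 bits -> l1_idx = 1
  next 3 bits -> l2_idx = 4
  bottom 4 bits -> offset = 9

Answer: 1 4 9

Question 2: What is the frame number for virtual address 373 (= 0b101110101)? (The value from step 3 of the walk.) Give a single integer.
Answer: 93

Derivation:
vaddr = 373: l1_idx=2, l2_idx=7
L1[2] = 3; L2[3][7] = 93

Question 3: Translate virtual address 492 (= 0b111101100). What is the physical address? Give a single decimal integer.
Answer: 300

Derivation:
vaddr = 492 = 0b111101100
Split: l1_idx=3, l2_idx=6, offset=12
L1[3] = 0
L2[0][6] = 18
paddr = 18 * 16 + 12 = 300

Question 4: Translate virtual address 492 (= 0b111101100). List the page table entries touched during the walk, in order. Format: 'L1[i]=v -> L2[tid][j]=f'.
Answer: L1[3]=0 -> L2[0][6]=18

Derivation:
vaddr = 492 = 0b111101100
Split: l1_idx=3, l2_idx=6, offset=12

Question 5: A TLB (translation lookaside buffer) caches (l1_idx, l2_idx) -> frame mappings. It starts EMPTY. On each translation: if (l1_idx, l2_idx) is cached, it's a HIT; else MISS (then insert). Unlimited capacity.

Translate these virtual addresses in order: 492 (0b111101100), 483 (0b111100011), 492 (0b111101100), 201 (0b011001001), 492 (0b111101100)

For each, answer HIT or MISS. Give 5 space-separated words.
vaddr=492: (3,6) not in TLB -> MISS, insert
vaddr=483: (3,6) in TLB -> HIT
vaddr=492: (3,6) in TLB -> HIT
vaddr=201: (1,4) not in TLB -> MISS, insert
vaddr=492: (3,6) in TLB -> HIT

Answer: MISS HIT HIT MISS HIT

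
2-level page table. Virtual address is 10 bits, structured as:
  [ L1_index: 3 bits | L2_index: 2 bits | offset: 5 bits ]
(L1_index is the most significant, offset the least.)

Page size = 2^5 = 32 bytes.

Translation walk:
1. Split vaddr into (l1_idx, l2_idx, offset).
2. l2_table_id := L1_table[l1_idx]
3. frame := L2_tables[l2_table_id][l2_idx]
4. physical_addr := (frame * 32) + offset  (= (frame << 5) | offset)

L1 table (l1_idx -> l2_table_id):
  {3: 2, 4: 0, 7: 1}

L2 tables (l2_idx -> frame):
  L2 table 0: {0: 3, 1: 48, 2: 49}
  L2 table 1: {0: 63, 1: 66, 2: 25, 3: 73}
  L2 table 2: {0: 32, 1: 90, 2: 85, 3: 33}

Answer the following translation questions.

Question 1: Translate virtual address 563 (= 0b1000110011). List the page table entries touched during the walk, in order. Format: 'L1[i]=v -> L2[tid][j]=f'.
vaddr = 563 = 0b1000110011
Split: l1_idx=4, l2_idx=1, offset=19

Answer: L1[4]=0 -> L2[0][1]=48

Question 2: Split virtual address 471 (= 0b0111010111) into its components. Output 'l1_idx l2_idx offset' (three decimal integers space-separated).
Answer: 3 2 23

Derivation:
vaddr = 471 = 0b0111010111
  top 3 bits -> l1_idx = 3
  next 2 bits -> l2_idx = 2
  bottom 5 bits -> offset = 23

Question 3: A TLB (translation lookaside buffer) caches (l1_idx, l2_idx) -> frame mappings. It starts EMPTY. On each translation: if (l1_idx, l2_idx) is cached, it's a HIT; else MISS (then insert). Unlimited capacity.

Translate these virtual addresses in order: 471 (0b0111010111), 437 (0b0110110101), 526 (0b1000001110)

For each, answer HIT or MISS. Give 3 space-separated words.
vaddr=471: (3,2) not in TLB -> MISS, insert
vaddr=437: (3,1) not in TLB -> MISS, insert
vaddr=526: (4,0) not in TLB -> MISS, insert

Answer: MISS MISS MISS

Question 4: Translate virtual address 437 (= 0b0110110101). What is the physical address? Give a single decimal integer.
vaddr = 437 = 0b0110110101
Split: l1_idx=3, l2_idx=1, offset=21
L1[3] = 2
L2[2][1] = 90
paddr = 90 * 32 + 21 = 2901

Answer: 2901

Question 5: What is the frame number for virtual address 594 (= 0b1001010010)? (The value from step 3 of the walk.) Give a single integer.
Answer: 49

Derivation:
vaddr = 594: l1_idx=4, l2_idx=2
L1[4] = 0; L2[0][2] = 49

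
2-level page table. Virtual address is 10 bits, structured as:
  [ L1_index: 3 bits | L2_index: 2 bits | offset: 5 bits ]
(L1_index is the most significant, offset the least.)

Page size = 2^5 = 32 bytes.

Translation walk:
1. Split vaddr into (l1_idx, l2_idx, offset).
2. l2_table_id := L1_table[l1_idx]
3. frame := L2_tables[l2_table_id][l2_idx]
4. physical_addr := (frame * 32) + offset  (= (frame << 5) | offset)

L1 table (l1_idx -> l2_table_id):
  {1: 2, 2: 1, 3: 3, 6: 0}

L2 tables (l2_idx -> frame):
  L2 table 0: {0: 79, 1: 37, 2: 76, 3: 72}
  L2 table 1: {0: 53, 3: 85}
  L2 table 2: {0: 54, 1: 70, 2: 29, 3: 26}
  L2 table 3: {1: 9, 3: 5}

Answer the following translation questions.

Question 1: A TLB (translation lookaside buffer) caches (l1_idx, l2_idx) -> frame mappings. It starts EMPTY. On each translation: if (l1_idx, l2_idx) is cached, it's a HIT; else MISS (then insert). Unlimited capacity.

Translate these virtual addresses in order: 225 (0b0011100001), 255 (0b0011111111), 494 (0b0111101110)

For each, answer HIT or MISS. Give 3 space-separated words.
Answer: MISS HIT MISS

Derivation:
vaddr=225: (1,3) not in TLB -> MISS, insert
vaddr=255: (1,3) in TLB -> HIT
vaddr=494: (3,3) not in TLB -> MISS, insert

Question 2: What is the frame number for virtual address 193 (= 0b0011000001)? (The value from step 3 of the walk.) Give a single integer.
vaddr = 193: l1_idx=1, l2_idx=2
L1[1] = 2; L2[2][2] = 29

Answer: 29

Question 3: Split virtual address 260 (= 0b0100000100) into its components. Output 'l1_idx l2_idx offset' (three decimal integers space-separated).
Answer: 2 0 4

Derivation:
vaddr = 260 = 0b0100000100
  top 3 bits -> l1_idx = 2
  next 2 bits -> l2_idx = 0
  bottom 5 bits -> offset = 4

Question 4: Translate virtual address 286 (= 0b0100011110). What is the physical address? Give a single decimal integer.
Answer: 1726

Derivation:
vaddr = 286 = 0b0100011110
Split: l1_idx=2, l2_idx=0, offset=30
L1[2] = 1
L2[1][0] = 53
paddr = 53 * 32 + 30 = 1726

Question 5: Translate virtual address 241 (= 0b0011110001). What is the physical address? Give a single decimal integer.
Answer: 849

Derivation:
vaddr = 241 = 0b0011110001
Split: l1_idx=1, l2_idx=3, offset=17
L1[1] = 2
L2[2][3] = 26
paddr = 26 * 32 + 17 = 849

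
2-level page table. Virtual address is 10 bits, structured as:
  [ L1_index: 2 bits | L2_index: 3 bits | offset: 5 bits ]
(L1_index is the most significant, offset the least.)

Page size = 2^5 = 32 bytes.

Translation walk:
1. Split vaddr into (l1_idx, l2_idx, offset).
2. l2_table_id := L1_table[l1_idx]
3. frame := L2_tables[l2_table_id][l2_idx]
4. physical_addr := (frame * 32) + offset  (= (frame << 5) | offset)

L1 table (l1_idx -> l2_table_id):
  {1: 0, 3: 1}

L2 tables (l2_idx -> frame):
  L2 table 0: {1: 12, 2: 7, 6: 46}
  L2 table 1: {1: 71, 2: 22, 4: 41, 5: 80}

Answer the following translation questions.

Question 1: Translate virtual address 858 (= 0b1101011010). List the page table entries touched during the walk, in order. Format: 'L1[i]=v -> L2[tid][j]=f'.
Answer: L1[3]=1 -> L2[1][2]=22

Derivation:
vaddr = 858 = 0b1101011010
Split: l1_idx=3, l2_idx=2, offset=26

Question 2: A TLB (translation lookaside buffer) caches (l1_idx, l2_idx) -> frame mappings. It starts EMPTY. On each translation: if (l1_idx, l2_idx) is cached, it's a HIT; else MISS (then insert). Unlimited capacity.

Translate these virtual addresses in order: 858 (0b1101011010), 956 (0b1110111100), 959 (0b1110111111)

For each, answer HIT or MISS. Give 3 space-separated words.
vaddr=858: (3,2) not in TLB -> MISS, insert
vaddr=956: (3,5) not in TLB -> MISS, insert
vaddr=959: (3,5) in TLB -> HIT

Answer: MISS MISS HIT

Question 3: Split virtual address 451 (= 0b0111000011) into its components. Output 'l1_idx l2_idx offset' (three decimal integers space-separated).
Answer: 1 6 3

Derivation:
vaddr = 451 = 0b0111000011
  top 2 bits -> l1_idx = 1
  next 3 bits -> l2_idx = 6
  bottom 5 bits -> offset = 3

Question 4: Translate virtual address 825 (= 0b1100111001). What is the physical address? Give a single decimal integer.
vaddr = 825 = 0b1100111001
Split: l1_idx=3, l2_idx=1, offset=25
L1[3] = 1
L2[1][1] = 71
paddr = 71 * 32 + 25 = 2297

Answer: 2297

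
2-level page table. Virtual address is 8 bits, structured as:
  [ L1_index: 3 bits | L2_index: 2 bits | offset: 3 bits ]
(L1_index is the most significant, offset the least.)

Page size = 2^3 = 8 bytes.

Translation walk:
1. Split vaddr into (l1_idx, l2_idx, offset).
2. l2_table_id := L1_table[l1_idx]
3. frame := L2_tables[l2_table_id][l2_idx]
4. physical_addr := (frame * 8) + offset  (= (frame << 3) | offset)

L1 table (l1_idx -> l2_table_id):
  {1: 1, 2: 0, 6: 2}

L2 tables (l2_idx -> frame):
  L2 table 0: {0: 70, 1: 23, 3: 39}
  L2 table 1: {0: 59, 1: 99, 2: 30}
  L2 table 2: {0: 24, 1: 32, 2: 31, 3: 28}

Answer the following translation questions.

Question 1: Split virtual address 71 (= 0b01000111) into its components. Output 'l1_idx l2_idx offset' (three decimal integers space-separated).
Answer: 2 0 7

Derivation:
vaddr = 71 = 0b01000111
  top 3 bits -> l1_idx = 2
  next 2 bits -> l2_idx = 0
  bottom 3 bits -> offset = 7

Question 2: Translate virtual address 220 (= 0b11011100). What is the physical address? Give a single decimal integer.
vaddr = 220 = 0b11011100
Split: l1_idx=6, l2_idx=3, offset=4
L1[6] = 2
L2[2][3] = 28
paddr = 28 * 8 + 4 = 228

Answer: 228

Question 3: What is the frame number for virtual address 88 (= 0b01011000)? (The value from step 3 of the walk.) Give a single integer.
vaddr = 88: l1_idx=2, l2_idx=3
L1[2] = 0; L2[0][3] = 39

Answer: 39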